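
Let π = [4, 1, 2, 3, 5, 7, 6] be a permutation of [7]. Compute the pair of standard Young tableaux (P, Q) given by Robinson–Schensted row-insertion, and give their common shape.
P = [1, 2, 3, 5, 6] / [4, 7];  Q = [1, 3, 4, 5, 6] / [2, 7];  common shape = (5, 2)

Row-insert the values π_1, π_2, … into P one at a time, bumping the leftmost entry strictly greater than the inserted value down to the next row. The recording tableau Q records, in position (i, j), the step at which that cell was added to P.
  Insert 4 (step 1): P = [4];  Q = [1]
  Insert 1 (step 2): P = [1] / [4];  Q = [1] / [2]
  Insert 2 (step 3): P = [1, 2] / [4];  Q = [1, 3] / [2]
  Insert 3 (step 4): P = [1, 2, 3] / [4];  Q = [1, 3, 4] / [2]
  Insert 5 (step 5): P = [1, 2, 3, 5] / [4];  Q = [1, 3, 4, 5] / [2]
  Insert 7 (step 6): P = [1, 2, 3, 5, 7] / [4];  Q = [1, 3, 4, 5, 6] / [2]
  Insert 6 (step 7): P = [1, 2, 3, 5, 6] / [4, 7];  Q = [1, 3, 4, 5, 6] / [2, 7]
Final shape: (5, 2).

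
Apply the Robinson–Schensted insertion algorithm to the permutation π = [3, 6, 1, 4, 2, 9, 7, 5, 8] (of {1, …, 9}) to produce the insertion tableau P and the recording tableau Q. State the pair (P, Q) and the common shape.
P = [1, 2, 5, 8] / [3, 4, 7] / [6, 9];  Q = [1, 2, 6, 9] / [3, 4, 7] / [5, 8];  common shape = (4, 3, 2)

Row-insert the values π_1, π_2, … into P one at a time, bumping the leftmost entry strictly greater than the inserted value down to the next row. The recording tableau Q records, in position (i, j), the step at which that cell was added to P.
  Insert 3 (step 1): P = [3];  Q = [1]
  Insert 6 (step 2): P = [3, 6];  Q = [1, 2]
  Insert 1 (step 3): P = [1, 6] / [3];  Q = [1, 2] / [3]
  Insert 4 (step 4): P = [1, 4] / [3, 6];  Q = [1, 2] / [3, 4]
  Insert 2 (step 5): P = [1, 2] / [3, 4] / [6];  Q = [1, 2] / [3, 4] / [5]
  Insert 9 (step 6): P = [1, 2, 9] / [3, 4] / [6];  Q = [1, 2, 6] / [3, 4] / [5]
  Insert 7 (step 7): P = [1, 2, 7] / [3, 4, 9] / [6];  Q = [1, 2, 6] / [3, 4, 7] / [5]
  Insert 5 (step 8): P = [1, 2, 5] / [3, 4, 7] / [6, 9];  Q = [1, 2, 6] / [3, 4, 7] / [5, 8]
  Insert 8 (step 9): P = [1, 2, 5, 8] / [3, 4, 7] / [6, 9];  Q = [1, 2, 6, 9] / [3, 4, 7] / [5, 8]
Final shape: (4, 3, 2).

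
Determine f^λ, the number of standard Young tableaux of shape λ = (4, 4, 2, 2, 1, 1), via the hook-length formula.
# SYT of shape (4, 4, 2, 2, 1, 1) = 42042

Hook-length formula: f^λ = n! / Π hook(c), product over all cells c of the Young diagram. For λ = (4, 4, 2, 2, 1, 1), n = 14 boxes. Hook lengths by row (left-to-right, top-to-bottom): [9, 6, 3, 2]; [8, 5, 2, 1]; [5, 2]; [4, 1]; [2]; [1]. Product of hooks = 2073600. So f^λ = 14! / 2073600 = 87178291200 / 2073600 = 42042.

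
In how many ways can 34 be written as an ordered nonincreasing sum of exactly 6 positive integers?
p(34, 6 parts) = 931

Partitions of n into exactly k parts are in bijection with partitions of n − k into at most k parts (subtract 1 from each part). So p(34, exactly 6) = p(28, parts ≤ 6). Computing via the recurrence p(m, j) = p(m, j−1) + p(m−j, j) gives 931.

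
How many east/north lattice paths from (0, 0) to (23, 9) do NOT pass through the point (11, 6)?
Number of paths = 22417720

Total paths from (0, 0) to (23, 9): C(32, 23) = 28048800. Paths through (11, 6): (paths (0, 0) → (11, 6)) × (paths (11, 6) → (23, 9)) = C(17, 11) · C(15, 12) = 12376 · 455 = 5631080. Avoidance count = 28048800 − 5631080 = 22417720.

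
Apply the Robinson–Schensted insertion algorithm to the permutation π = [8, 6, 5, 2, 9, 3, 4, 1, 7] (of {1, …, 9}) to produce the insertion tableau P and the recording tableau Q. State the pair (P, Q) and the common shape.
P = [1, 3, 4, 7] / [2, 9] / [5] / [6] / [8];  Q = [1, 5, 7, 9] / [2, 6] / [3] / [4] / [8];  common shape = (4, 2, 1, 1, 1)

Row-insert the values π_1, π_2, … into P one at a time, bumping the leftmost entry strictly greater than the inserted value down to the next row. The recording tableau Q records, in position (i, j), the step at which that cell was added to P.
  Insert 8 (step 1): P = [8];  Q = [1]
  Insert 6 (step 2): P = [6] / [8];  Q = [1] / [2]
  Insert 5 (step 3): P = [5] / [6] / [8];  Q = [1] / [2] / [3]
  Insert 2 (step 4): P = [2] / [5] / [6] / [8];  Q = [1] / [2] / [3] / [4]
  Insert 9 (step 5): P = [2, 9] / [5] / [6] / [8];  Q = [1, 5] / [2] / [3] / [4]
  Insert 3 (step 6): P = [2, 3] / [5, 9] / [6] / [8];  Q = [1, 5] / [2, 6] / [3] / [4]
  Insert 4 (step 7): P = [2, 3, 4] / [5, 9] / [6] / [8];  Q = [1, 5, 7] / [2, 6] / [3] / [4]
  Insert 1 (step 8): P = [1, 3, 4] / [2, 9] / [5] / [6] / [8];  Q = [1, 5, 7] / [2, 6] / [3] / [4] / [8]
  Insert 7 (step 9): P = [1, 3, 4, 7] / [2, 9] / [5] / [6] / [8];  Q = [1, 5, 7, 9] / [2, 6] / [3] / [4] / [8]
Final shape: (4, 2, 1, 1, 1).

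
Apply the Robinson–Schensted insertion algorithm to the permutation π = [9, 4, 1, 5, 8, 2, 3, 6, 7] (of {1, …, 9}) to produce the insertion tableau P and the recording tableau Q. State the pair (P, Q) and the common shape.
P = [1, 2, 3, 6, 7] / [4, 5, 8] / [9];  Q = [1, 4, 5, 8, 9] / [2, 6, 7] / [3];  common shape = (5, 3, 1)

Row-insert the values π_1, π_2, … into P one at a time, bumping the leftmost entry strictly greater than the inserted value down to the next row. The recording tableau Q records, in position (i, j), the step at which that cell was added to P.
  Insert 9 (step 1): P = [9];  Q = [1]
  Insert 4 (step 2): P = [4] / [9];  Q = [1] / [2]
  Insert 1 (step 3): P = [1] / [4] / [9];  Q = [1] / [2] / [3]
  Insert 5 (step 4): P = [1, 5] / [4] / [9];  Q = [1, 4] / [2] / [3]
  Insert 8 (step 5): P = [1, 5, 8] / [4] / [9];  Q = [1, 4, 5] / [2] / [3]
  Insert 2 (step 6): P = [1, 2, 8] / [4, 5] / [9];  Q = [1, 4, 5] / [2, 6] / [3]
  Insert 3 (step 7): P = [1, 2, 3] / [4, 5, 8] / [9];  Q = [1, 4, 5] / [2, 6, 7] / [3]
  Insert 6 (step 8): P = [1, 2, 3, 6] / [4, 5, 8] / [9];  Q = [1, 4, 5, 8] / [2, 6, 7] / [3]
  Insert 7 (step 9): P = [1, 2, 3, 6, 7] / [4, 5, 8] / [9];  Q = [1, 4, 5, 8, 9] / [2, 6, 7] / [3]
Final shape: (5, 3, 1).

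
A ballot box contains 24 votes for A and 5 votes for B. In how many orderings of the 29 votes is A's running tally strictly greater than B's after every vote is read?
Strict-lead orderings = 77805

Total orderings of the 29 votes with 24 for A: C(29, 24) = 118755. By the Bertrand ballot formula (Cycle Lemma / reflection principle), the number of orderings in which A is strictly ahead of B throughout is (p − q)/(p + q) · C(p + q, p) = (24 − 5)/(24 + 5) · 118755 = 77805.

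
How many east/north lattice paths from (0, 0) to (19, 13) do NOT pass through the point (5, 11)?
Number of paths = 346849440

Total paths from (0, 0) to (19, 13): C(32, 19) = 347373600. Paths through (5, 11): (paths (0, 0) → (5, 11)) × (paths (5, 11) → (19, 13)) = C(16, 5) · C(16, 14) = 4368 · 120 = 524160. Avoidance count = 347373600 − 524160 = 346849440.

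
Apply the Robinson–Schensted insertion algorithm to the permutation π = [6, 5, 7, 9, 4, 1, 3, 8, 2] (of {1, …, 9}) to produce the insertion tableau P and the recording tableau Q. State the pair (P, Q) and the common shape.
P = [1, 2, 8] / [3, 7, 9] / [4] / [5] / [6];  Q = [1, 3, 4] / [2, 7, 8] / [5] / [6] / [9];  common shape = (3, 3, 1, 1, 1)

Row-insert the values π_1, π_2, … into P one at a time, bumping the leftmost entry strictly greater than the inserted value down to the next row. The recording tableau Q records, in position (i, j), the step at which that cell was added to P.
  Insert 6 (step 1): P = [6];  Q = [1]
  Insert 5 (step 2): P = [5] / [6];  Q = [1] / [2]
  Insert 7 (step 3): P = [5, 7] / [6];  Q = [1, 3] / [2]
  Insert 9 (step 4): P = [5, 7, 9] / [6];  Q = [1, 3, 4] / [2]
  Insert 4 (step 5): P = [4, 7, 9] / [5] / [6];  Q = [1, 3, 4] / [2] / [5]
  Insert 1 (step 6): P = [1, 7, 9] / [4] / [5] / [6];  Q = [1, 3, 4] / [2] / [5] / [6]
  Insert 3 (step 7): P = [1, 3, 9] / [4, 7] / [5] / [6];  Q = [1, 3, 4] / [2, 7] / [5] / [6]
  Insert 8 (step 8): P = [1, 3, 8] / [4, 7, 9] / [5] / [6];  Q = [1, 3, 4] / [2, 7, 8] / [5] / [6]
  Insert 2 (step 9): P = [1, 2, 8] / [3, 7, 9] / [4] / [5] / [6];  Q = [1, 3, 4] / [2, 7, 8] / [5] / [6] / [9]
Final shape: (3, 3, 1, 1, 1).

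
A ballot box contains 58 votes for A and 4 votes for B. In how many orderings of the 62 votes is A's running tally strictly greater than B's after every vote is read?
Strict-lead orderings = 485865

Total orderings of the 62 votes with 58 for A: C(62, 58) = 557845. By the Bertrand ballot formula (Cycle Lemma / reflection principle), the number of orderings in which A is strictly ahead of B throughout is (p − q)/(p + q) · C(p + q, p) = (58 − 4)/(58 + 4) · 557845 = 485865.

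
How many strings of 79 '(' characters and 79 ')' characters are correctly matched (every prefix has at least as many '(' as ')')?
C_79 = 289450081175264899454283846029490767264392230

These balanced parentheses are counted by the Catalan number C_n = (1/(n + 1)) · C(2n, n). For n = 79: C_79 = (1/80) · C(158, 79) = 23156006494021191956342707682359261381151378400/80 = 289450081175264899454283846029490767264392230.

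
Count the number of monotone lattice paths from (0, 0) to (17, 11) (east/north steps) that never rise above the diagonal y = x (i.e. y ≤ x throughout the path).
Number of paths = 8351070

By the reflection principle (André's argument), the number of monotone paths to (17, 11) with n ≤ m that never go above y = x is C(28, 17) − C(28, 18) = 21474180 − 13123110 = 8351070.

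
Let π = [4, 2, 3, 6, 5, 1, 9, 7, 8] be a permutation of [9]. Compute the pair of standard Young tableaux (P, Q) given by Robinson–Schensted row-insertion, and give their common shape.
P = [1, 3, 5, 7, 8] / [2, 6, 9] / [4];  Q = [1, 3, 4, 7, 9] / [2, 5, 8] / [6];  common shape = (5, 3, 1)

Row-insert the values π_1, π_2, … into P one at a time, bumping the leftmost entry strictly greater than the inserted value down to the next row. The recording tableau Q records, in position (i, j), the step at which that cell was added to P.
  Insert 4 (step 1): P = [4];  Q = [1]
  Insert 2 (step 2): P = [2] / [4];  Q = [1] / [2]
  Insert 3 (step 3): P = [2, 3] / [4];  Q = [1, 3] / [2]
  Insert 6 (step 4): P = [2, 3, 6] / [4];  Q = [1, 3, 4] / [2]
  Insert 5 (step 5): P = [2, 3, 5] / [4, 6];  Q = [1, 3, 4] / [2, 5]
  Insert 1 (step 6): P = [1, 3, 5] / [2, 6] / [4];  Q = [1, 3, 4] / [2, 5] / [6]
  Insert 9 (step 7): P = [1, 3, 5, 9] / [2, 6] / [4];  Q = [1, 3, 4, 7] / [2, 5] / [6]
  Insert 7 (step 8): P = [1, 3, 5, 7] / [2, 6, 9] / [4];  Q = [1, 3, 4, 7] / [2, 5, 8] / [6]
  Insert 8 (step 9): P = [1, 3, 5, 7, 8] / [2, 6, 9] / [4];  Q = [1, 3, 4, 7, 9] / [2, 5, 8] / [6]
Final shape: (5, 3, 1).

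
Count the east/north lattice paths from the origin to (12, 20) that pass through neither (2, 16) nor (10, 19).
Number of paths = 165625392

Inclusion–exclusion. Total paths: C(32, 12) = 225792840. Through P₁: C(18, 2)·C(14, 10) = 153153. Through P₂: C(29, 10)·C(3, 2) = 60090030. Since P₁ is strictly southwest of P₂, a monotone path through both must visit P₁ then P₂; paths through both = C(18, 2)·C(11, 8)·C(3, 2) = 75735. Avoid both = 225792840 − 153153 − 60090030 + 75735 = 165625392.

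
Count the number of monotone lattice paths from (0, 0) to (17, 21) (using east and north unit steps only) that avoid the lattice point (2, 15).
Number of paths = 28773763476

Total paths from (0, 0) to (17, 21): C(38, 17) = 28781143380. Paths through (2, 15): (paths (0, 0) → (2, 15)) × (paths (2, 15) → (17, 21)) = C(17, 2) · C(21, 15) = 136 · 54264 = 7379904. Avoidance count = 28781143380 − 7379904 = 28773763476.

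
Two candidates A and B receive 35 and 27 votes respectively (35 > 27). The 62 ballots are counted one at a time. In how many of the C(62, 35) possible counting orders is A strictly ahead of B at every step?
Strict-lead orderings = 36089364289846448

Total orderings of the 62 votes with 35 for A: C(62, 35) = 279692573246309972. By the Bertrand ballot formula (Cycle Lemma / reflection principle), the number of orderings in which A is strictly ahead of B throughout is (p − q)/(p + q) · C(p + q, p) = (35 − 27)/(35 + 27) · 279692573246309972 = 36089364289846448.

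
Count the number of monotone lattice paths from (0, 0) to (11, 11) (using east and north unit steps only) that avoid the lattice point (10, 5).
Number of paths = 684411

Total paths from (0, 0) to (11, 11): C(22, 11) = 705432. Paths through (10, 5): (paths (0, 0) → (10, 5)) × (paths (10, 5) → (11, 11)) = C(15, 10) · C(7, 1) = 3003 · 7 = 21021. Avoidance count = 705432 − 21021 = 684411.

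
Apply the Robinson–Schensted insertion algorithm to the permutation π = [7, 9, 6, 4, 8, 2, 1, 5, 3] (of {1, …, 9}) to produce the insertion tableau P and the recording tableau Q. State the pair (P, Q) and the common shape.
P = [1, 3] / [2, 5] / [4, 8] / [6, 9] / [7];  Q = [1, 2] / [3, 5] / [4, 8] / [6, 9] / [7];  common shape = (2, 2, 2, 2, 1)

Row-insert the values π_1, π_2, … into P one at a time, bumping the leftmost entry strictly greater than the inserted value down to the next row. The recording tableau Q records, in position (i, j), the step at which that cell was added to P.
  Insert 7 (step 1): P = [7];  Q = [1]
  Insert 9 (step 2): P = [7, 9];  Q = [1, 2]
  Insert 6 (step 3): P = [6, 9] / [7];  Q = [1, 2] / [3]
  Insert 4 (step 4): P = [4, 9] / [6] / [7];  Q = [1, 2] / [3] / [4]
  Insert 8 (step 5): P = [4, 8] / [6, 9] / [7];  Q = [1, 2] / [3, 5] / [4]
  Insert 2 (step 6): P = [2, 8] / [4, 9] / [6] / [7];  Q = [1, 2] / [3, 5] / [4] / [6]
  Insert 1 (step 7): P = [1, 8] / [2, 9] / [4] / [6] / [7];  Q = [1, 2] / [3, 5] / [4] / [6] / [7]
  Insert 5 (step 8): P = [1, 5] / [2, 8] / [4, 9] / [6] / [7];  Q = [1, 2] / [3, 5] / [4, 8] / [6] / [7]
  Insert 3 (step 9): P = [1, 3] / [2, 5] / [4, 8] / [6, 9] / [7];  Q = [1, 2] / [3, 5] / [4, 8] / [6, 9] / [7]
Final shape: (2, 2, 2, 2, 1).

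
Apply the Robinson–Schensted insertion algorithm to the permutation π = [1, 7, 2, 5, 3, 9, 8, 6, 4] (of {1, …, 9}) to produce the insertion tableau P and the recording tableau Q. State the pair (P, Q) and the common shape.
P = [1, 2, 3, 4] / [5, 6] / [7, 8] / [9];  Q = [1, 2, 4, 6] / [3, 7] / [5, 8] / [9];  common shape = (4, 2, 2, 1)

Row-insert the values π_1, π_2, … into P one at a time, bumping the leftmost entry strictly greater than the inserted value down to the next row. The recording tableau Q records, in position (i, j), the step at which that cell was added to P.
  Insert 1 (step 1): P = [1];  Q = [1]
  Insert 7 (step 2): P = [1, 7];  Q = [1, 2]
  Insert 2 (step 3): P = [1, 2] / [7];  Q = [1, 2] / [3]
  Insert 5 (step 4): P = [1, 2, 5] / [7];  Q = [1, 2, 4] / [3]
  Insert 3 (step 5): P = [1, 2, 3] / [5] / [7];  Q = [1, 2, 4] / [3] / [5]
  Insert 9 (step 6): P = [1, 2, 3, 9] / [5] / [7];  Q = [1, 2, 4, 6] / [3] / [5]
  Insert 8 (step 7): P = [1, 2, 3, 8] / [5, 9] / [7];  Q = [1, 2, 4, 6] / [3, 7] / [5]
  Insert 6 (step 8): P = [1, 2, 3, 6] / [5, 8] / [7, 9];  Q = [1, 2, 4, 6] / [3, 7] / [5, 8]
  Insert 4 (step 9): P = [1, 2, 3, 4] / [5, 6] / [7, 8] / [9];  Q = [1, 2, 4, 6] / [3, 7] / [5, 8] / [9]
Final shape: (4, 2, 2, 1).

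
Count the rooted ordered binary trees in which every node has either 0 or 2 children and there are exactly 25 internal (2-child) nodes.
C_25 = 4861946401452

These full binary trees are counted by the Catalan number C_n = (1/(n + 1)) · C(2n, n). For n = 25: C_25 = (1/26) · C(50, 25) = 126410606437752/26 = 4861946401452.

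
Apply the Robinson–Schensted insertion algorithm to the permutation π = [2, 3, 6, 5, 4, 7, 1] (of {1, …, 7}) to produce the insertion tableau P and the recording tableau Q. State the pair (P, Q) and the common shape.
P = [1, 3, 4, 7] / [2] / [5] / [6];  Q = [1, 2, 3, 6] / [4] / [5] / [7];  common shape = (4, 1, 1, 1)

Row-insert the values π_1, π_2, … into P one at a time, bumping the leftmost entry strictly greater than the inserted value down to the next row. The recording tableau Q records, in position (i, j), the step at which that cell was added to P.
  Insert 2 (step 1): P = [2];  Q = [1]
  Insert 3 (step 2): P = [2, 3];  Q = [1, 2]
  Insert 6 (step 3): P = [2, 3, 6];  Q = [1, 2, 3]
  Insert 5 (step 4): P = [2, 3, 5] / [6];  Q = [1, 2, 3] / [4]
  Insert 4 (step 5): P = [2, 3, 4] / [5] / [6];  Q = [1, 2, 3] / [4] / [5]
  Insert 7 (step 6): P = [2, 3, 4, 7] / [5] / [6];  Q = [1, 2, 3, 6] / [4] / [5]
  Insert 1 (step 7): P = [1, 3, 4, 7] / [2] / [5] / [6];  Q = [1, 2, 3, 6] / [4] / [5] / [7]
Final shape: (4, 1, 1, 1).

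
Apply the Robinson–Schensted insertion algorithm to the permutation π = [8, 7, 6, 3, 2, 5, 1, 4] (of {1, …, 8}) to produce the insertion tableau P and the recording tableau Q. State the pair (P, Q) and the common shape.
P = [1, 4] / [2, 5] / [3] / [6] / [7] / [8];  Q = [1, 6] / [2, 8] / [3] / [4] / [5] / [7];  common shape = (2, 2, 1, 1, 1, 1)

Row-insert the values π_1, π_2, … into P one at a time, bumping the leftmost entry strictly greater than the inserted value down to the next row. The recording tableau Q records, in position (i, j), the step at which that cell was added to P.
  Insert 8 (step 1): P = [8];  Q = [1]
  Insert 7 (step 2): P = [7] / [8];  Q = [1] / [2]
  Insert 6 (step 3): P = [6] / [7] / [8];  Q = [1] / [2] / [3]
  Insert 3 (step 4): P = [3] / [6] / [7] / [8];  Q = [1] / [2] / [3] / [4]
  Insert 2 (step 5): P = [2] / [3] / [6] / [7] / [8];  Q = [1] / [2] / [3] / [4] / [5]
  Insert 5 (step 6): P = [2, 5] / [3] / [6] / [7] / [8];  Q = [1, 6] / [2] / [3] / [4] / [5]
  Insert 1 (step 7): P = [1, 5] / [2] / [3] / [6] / [7] / [8];  Q = [1, 6] / [2] / [3] / [4] / [5] / [7]
  Insert 4 (step 8): P = [1, 4] / [2, 5] / [3] / [6] / [7] / [8];  Q = [1, 6] / [2, 8] / [3] / [4] / [5] / [7]
Final shape: (2, 2, 1, 1, 1, 1).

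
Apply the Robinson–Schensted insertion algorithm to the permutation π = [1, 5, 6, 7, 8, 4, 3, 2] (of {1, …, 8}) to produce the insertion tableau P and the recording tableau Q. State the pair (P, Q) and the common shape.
P = [1, 2, 6, 7, 8] / [3] / [4] / [5];  Q = [1, 2, 3, 4, 5] / [6] / [7] / [8];  common shape = (5, 1, 1, 1)

Row-insert the values π_1, π_2, … into P one at a time, bumping the leftmost entry strictly greater than the inserted value down to the next row. The recording tableau Q records, in position (i, j), the step at which that cell was added to P.
  Insert 1 (step 1): P = [1];  Q = [1]
  Insert 5 (step 2): P = [1, 5];  Q = [1, 2]
  Insert 6 (step 3): P = [1, 5, 6];  Q = [1, 2, 3]
  Insert 7 (step 4): P = [1, 5, 6, 7];  Q = [1, 2, 3, 4]
  Insert 8 (step 5): P = [1, 5, 6, 7, 8];  Q = [1, 2, 3, 4, 5]
  Insert 4 (step 6): P = [1, 4, 6, 7, 8] / [5];  Q = [1, 2, 3, 4, 5] / [6]
  Insert 3 (step 7): P = [1, 3, 6, 7, 8] / [4] / [5];  Q = [1, 2, 3, 4, 5] / [6] / [7]
  Insert 2 (step 8): P = [1, 2, 6, 7, 8] / [3] / [4] / [5];  Q = [1, 2, 3, 4, 5] / [6] / [7] / [8]
Final shape: (5, 1, 1, 1).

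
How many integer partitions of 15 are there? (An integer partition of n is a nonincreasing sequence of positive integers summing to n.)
p(15) = 176

Compute p(n) via the recurrence p(n, m) = p(n, m−1) + p(n−m, m), where p(n, m) counts partitions of n with all parts ≤ m and p(n) = p(n, n). The base cases are p(0, m) = 1 and p(n, 0) = 0 for n > 0. Filling the table yields p(15) = 176. (Euler's pentagonal recurrence is an alternative.)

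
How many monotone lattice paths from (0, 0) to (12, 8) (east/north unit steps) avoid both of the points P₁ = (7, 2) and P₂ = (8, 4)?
Number of paths = 82248

Inclusion–exclusion. Total paths: C(20, 12) = 125970. Through P₁: C(9, 7)·C(11, 5) = 16632. Through P₂: C(12, 8)·C(8, 4) = 34650. Since P₁ is strictly southwest of P₂, a monotone path through both must visit P₁ then P₂; paths through both = C(9, 7)·C(3, 1)·C(8, 4) = 7560. Avoid both = 125970 − 16632 − 34650 + 7560 = 82248.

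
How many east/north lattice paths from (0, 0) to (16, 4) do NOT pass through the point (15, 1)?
Number of paths = 4781

Total paths from (0, 0) to (16, 4): C(20, 16) = 4845. Paths through (15, 1): (paths (0, 0) → (15, 1)) × (paths (15, 1) → (16, 4)) = C(16, 15) · C(4, 1) = 16 · 4 = 64. Avoidance count = 4845 − 64 = 4781.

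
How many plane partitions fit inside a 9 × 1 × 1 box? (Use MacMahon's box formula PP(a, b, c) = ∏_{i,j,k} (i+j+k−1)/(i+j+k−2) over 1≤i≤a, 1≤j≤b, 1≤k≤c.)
PP(9, 1, 1) = 10

Evaluate the triple product over i = 1..9, j = 1..1, k = 1..1. The factors are (2/1) · (3/2) · (4/3) · (5/4) · (6/5) · (7/6) · (8/7) · (9/8) · … (9 factors total). The numerators and denominators telescope so the product is an integer; carrying out the multiplication exactly gives PP(9, 1, 1) = 10.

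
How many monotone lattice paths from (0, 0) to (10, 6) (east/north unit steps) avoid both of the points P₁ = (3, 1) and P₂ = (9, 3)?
Number of paths = 4408

Inclusion–exclusion. Total paths: C(16, 10) = 8008. Through P₁: C(4, 3)·C(12, 7) = 3168. Through P₂: C(12, 9)·C(4, 1) = 880. Since P₁ is strictly southwest of P₂, a monotone path through both must visit P₁ then P₂; paths through both = C(4, 3)·C(8, 6)·C(4, 1) = 448. Avoid both = 8008 − 3168 − 880 + 448 = 4408.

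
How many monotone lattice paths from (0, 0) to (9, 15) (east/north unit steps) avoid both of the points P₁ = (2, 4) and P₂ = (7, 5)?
Number of paths = 783812

Inclusion–exclusion. Total paths: C(24, 9) = 1307504. Through P₁: C(6, 2)·C(18, 7) = 477360. Through P₂: C(12, 7)·C(12, 2) = 52272. Since P₁ is strictly southwest of P₂, a monotone path through both must visit P₁ then P₂; paths through both = C(6, 2)·C(6, 5)·C(12, 2) = 5940. Avoid both = 1307504 − 477360 − 52272 + 5940 = 783812.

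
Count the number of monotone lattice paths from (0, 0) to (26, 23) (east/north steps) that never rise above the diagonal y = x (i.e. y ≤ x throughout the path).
Number of paths = 8643460269248

By the reflection principle (André's argument), the number of monotone paths to (26, 23) with n ≤ m that never go above y = x is C(49, 26) − C(49, 27) = 58343356817424 − 49699896548176 = 8643460269248.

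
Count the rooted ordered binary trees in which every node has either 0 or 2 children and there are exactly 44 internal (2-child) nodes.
C_44 = 583300119592996693088040

These full binary trees are counted by the Catalan number C_n = (1/(n + 1)) · C(2n, n). For n = 44: C_44 = (1/45) · C(88, 44) = 26248505381684851188961800/45 = 583300119592996693088040.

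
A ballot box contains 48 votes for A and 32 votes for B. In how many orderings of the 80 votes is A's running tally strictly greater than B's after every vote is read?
Strict-lead orderings = 4382048530314336892010

Total orderings of the 80 votes with 48 for A: C(80, 48) = 21910242651571684460050. By the Bertrand ballot formula (Cycle Lemma / reflection principle), the number of orderings in which A is strictly ahead of B throughout is (p − q)/(p + q) · C(p + q, p) = (48 − 32)/(48 + 32) · 21910242651571684460050 = 4382048530314336892010.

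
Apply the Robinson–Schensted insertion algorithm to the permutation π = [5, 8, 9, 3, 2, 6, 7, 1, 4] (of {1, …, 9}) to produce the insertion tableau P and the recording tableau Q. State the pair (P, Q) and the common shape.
P = [1, 4, 7] / [2, 6, 9] / [3, 8] / [5];  Q = [1, 2, 3] / [4, 6, 7] / [5, 9] / [8];  common shape = (3, 3, 2, 1)

Row-insert the values π_1, π_2, … into P one at a time, bumping the leftmost entry strictly greater than the inserted value down to the next row. The recording tableau Q records, in position (i, j), the step at which that cell was added to P.
  Insert 5 (step 1): P = [5];  Q = [1]
  Insert 8 (step 2): P = [5, 8];  Q = [1, 2]
  Insert 9 (step 3): P = [5, 8, 9];  Q = [1, 2, 3]
  Insert 3 (step 4): P = [3, 8, 9] / [5];  Q = [1, 2, 3] / [4]
  Insert 2 (step 5): P = [2, 8, 9] / [3] / [5];  Q = [1, 2, 3] / [4] / [5]
  Insert 6 (step 6): P = [2, 6, 9] / [3, 8] / [5];  Q = [1, 2, 3] / [4, 6] / [5]
  Insert 7 (step 7): P = [2, 6, 7] / [3, 8, 9] / [5];  Q = [1, 2, 3] / [4, 6, 7] / [5]
  Insert 1 (step 8): P = [1, 6, 7] / [2, 8, 9] / [3] / [5];  Q = [1, 2, 3] / [4, 6, 7] / [5] / [8]
  Insert 4 (step 9): P = [1, 4, 7] / [2, 6, 9] / [3, 8] / [5];  Q = [1, 2, 3] / [4, 6, 7] / [5, 9] / [8]
Final shape: (3, 3, 2, 1).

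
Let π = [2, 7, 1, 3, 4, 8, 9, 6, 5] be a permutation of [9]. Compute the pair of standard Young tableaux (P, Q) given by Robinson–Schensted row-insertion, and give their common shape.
P = [1, 3, 4, 5, 9] / [2, 6, 8] / [7];  Q = [1, 2, 5, 6, 7] / [3, 4, 8] / [9];  common shape = (5, 3, 1)

Row-insert the values π_1, π_2, … into P one at a time, bumping the leftmost entry strictly greater than the inserted value down to the next row. The recording tableau Q records, in position (i, j), the step at which that cell was added to P.
  Insert 2 (step 1): P = [2];  Q = [1]
  Insert 7 (step 2): P = [2, 7];  Q = [1, 2]
  Insert 1 (step 3): P = [1, 7] / [2];  Q = [1, 2] / [3]
  Insert 3 (step 4): P = [1, 3] / [2, 7];  Q = [1, 2] / [3, 4]
  Insert 4 (step 5): P = [1, 3, 4] / [2, 7];  Q = [1, 2, 5] / [3, 4]
  Insert 8 (step 6): P = [1, 3, 4, 8] / [2, 7];  Q = [1, 2, 5, 6] / [3, 4]
  Insert 9 (step 7): P = [1, 3, 4, 8, 9] / [2, 7];  Q = [1, 2, 5, 6, 7] / [3, 4]
  Insert 6 (step 8): P = [1, 3, 4, 6, 9] / [2, 7, 8];  Q = [1, 2, 5, 6, 7] / [3, 4, 8]
  Insert 5 (step 9): P = [1, 3, 4, 5, 9] / [2, 6, 8] / [7];  Q = [1, 2, 5, 6, 7] / [3, 4, 8] / [9]
Final shape: (5, 3, 1).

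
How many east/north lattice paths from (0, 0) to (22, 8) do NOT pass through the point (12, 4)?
Number of paths = 4031105

Total paths from (0, 0) to (22, 8): C(30, 22) = 5852925. Paths through (12, 4): (paths (0, 0) → (12, 4)) × (paths (12, 4) → (22, 8)) = C(16, 12) · C(14, 10) = 1820 · 1001 = 1821820. Avoidance count = 5852925 − 1821820 = 4031105.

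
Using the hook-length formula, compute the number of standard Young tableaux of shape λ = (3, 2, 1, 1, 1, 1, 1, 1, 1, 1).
# SYT of shape (3, 2, 1, 1, 1, 1, 1, 1, 1, 1) = 429

Hook-length formula: f^λ = n! / Π hook(c), product over all cells c of the Young diagram. For λ = (3, 2, 1, 1, 1, 1, 1, 1, 1, 1), n = 13 boxes. Hook lengths by row (left-to-right, top-to-bottom): [12, 3, 1]; [10, 1]; [8]; [7]; [6]; [5]; [4]; [3]; [2]; [1]. Product of hooks = 14515200. So f^λ = 13! / 14515200 = 6227020800 / 14515200 = 429.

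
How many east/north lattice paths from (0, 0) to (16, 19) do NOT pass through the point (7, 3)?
Number of paths = 3814771950

Total paths from (0, 0) to (16, 19): C(35, 16) = 4059928950. Paths through (7, 3): (paths (0, 0) → (7, 3)) × (paths (7, 3) → (16, 19)) = C(10, 7) · C(25, 9) = 120 · 2042975 = 245157000. Avoidance count = 4059928950 − 245157000 = 3814771950.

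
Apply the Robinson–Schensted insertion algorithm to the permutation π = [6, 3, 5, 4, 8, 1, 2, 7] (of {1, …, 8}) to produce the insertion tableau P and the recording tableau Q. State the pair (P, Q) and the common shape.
P = [1, 2, 7] / [3, 4, 8] / [5] / [6];  Q = [1, 3, 5] / [2, 7, 8] / [4] / [6];  common shape = (3, 3, 1, 1)

Row-insert the values π_1, π_2, … into P one at a time, bumping the leftmost entry strictly greater than the inserted value down to the next row. The recording tableau Q records, in position (i, j), the step at which that cell was added to P.
  Insert 6 (step 1): P = [6];  Q = [1]
  Insert 3 (step 2): P = [3] / [6];  Q = [1] / [2]
  Insert 5 (step 3): P = [3, 5] / [6];  Q = [1, 3] / [2]
  Insert 4 (step 4): P = [3, 4] / [5] / [6];  Q = [1, 3] / [2] / [4]
  Insert 8 (step 5): P = [3, 4, 8] / [5] / [6];  Q = [1, 3, 5] / [2] / [4]
  Insert 1 (step 6): P = [1, 4, 8] / [3] / [5] / [6];  Q = [1, 3, 5] / [2] / [4] / [6]
  Insert 2 (step 7): P = [1, 2, 8] / [3, 4] / [5] / [6];  Q = [1, 3, 5] / [2, 7] / [4] / [6]
  Insert 7 (step 8): P = [1, 2, 7] / [3, 4, 8] / [5] / [6];  Q = [1, 3, 5] / [2, 7, 8] / [4] / [6]
Final shape: (3, 3, 1, 1).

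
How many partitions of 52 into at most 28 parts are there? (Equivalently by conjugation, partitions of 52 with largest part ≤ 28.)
p(52, parts ≤ 28) = 275826

Use the recurrence p(n, m) = p(n, m−1) + p(n−m, m): either the largest part is < m (count p(n, m−1)) or the largest part is exactly m (remove one copy of m, count p(n−m, m)). With p(0, ·) = 1 this gives p(52, parts ≤ 28) = 275826. (By conjugating Young diagrams, this also counts partitions of 52 into at most 28 parts.)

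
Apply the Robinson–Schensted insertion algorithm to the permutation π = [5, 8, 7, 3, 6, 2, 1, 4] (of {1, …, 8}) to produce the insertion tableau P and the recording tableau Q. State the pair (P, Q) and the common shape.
P = [1, 4] / [2, 6] / [3, 7] / [5] / [8];  Q = [1, 2] / [3, 5] / [4, 8] / [6] / [7];  common shape = (2, 2, 2, 1, 1)

Row-insert the values π_1, π_2, … into P one at a time, bumping the leftmost entry strictly greater than the inserted value down to the next row. The recording tableau Q records, in position (i, j), the step at which that cell was added to P.
  Insert 5 (step 1): P = [5];  Q = [1]
  Insert 8 (step 2): P = [5, 8];  Q = [1, 2]
  Insert 7 (step 3): P = [5, 7] / [8];  Q = [1, 2] / [3]
  Insert 3 (step 4): P = [3, 7] / [5] / [8];  Q = [1, 2] / [3] / [4]
  Insert 6 (step 5): P = [3, 6] / [5, 7] / [8];  Q = [1, 2] / [3, 5] / [4]
  Insert 2 (step 6): P = [2, 6] / [3, 7] / [5] / [8];  Q = [1, 2] / [3, 5] / [4] / [6]
  Insert 1 (step 7): P = [1, 6] / [2, 7] / [3] / [5] / [8];  Q = [1, 2] / [3, 5] / [4] / [6] / [7]
  Insert 4 (step 8): P = [1, 4] / [2, 6] / [3, 7] / [5] / [8];  Q = [1, 2] / [3, 5] / [4, 8] / [6] / [7]
Final shape: (2, 2, 2, 1, 1).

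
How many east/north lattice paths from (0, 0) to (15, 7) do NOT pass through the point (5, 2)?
Number of paths = 107481

Total paths from (0, 0) to (15, 7): C(22, 15) = 170544. Paths through (5, 2): (paths (0, 0) → (5, 2)) × (paths (5, 2) → (15, 7)) = C(7, 5) · C(15, 10) = 21 · 3003 = 63063. Avoidance count = 170544 − 63063 = 107481.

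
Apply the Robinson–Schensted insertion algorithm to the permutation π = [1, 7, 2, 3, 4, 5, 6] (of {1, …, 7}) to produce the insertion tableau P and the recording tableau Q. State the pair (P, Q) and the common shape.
P = [1, 2, 3, 4, 5, 6] / [7];  Q = [1, 2, 4, 5, 6, 7] / [3];  common shape = (6, 1)

Row-insert the values π_1, π_2, … into P one at a time, bumping the leftmost entry strictly greater than the inserted value down to the next row. The recording tableau Q records, in position (i, j), the step at which that cell was added to P.
  Insert 1 (step 1): P = [1];  Q = [1]
  Insert 7 (step 2): P = [1, 7];  Q = [1, 2]
  Insert 2 (step 3): P = [1, 2] / [7];  Q = [1, 2] / [3]
  Insert 3 (step 4): P = [1, 2, 3] / [7];  Q = [1, 2, 4] / [3]
  Insert 4 (step 5): P = [1, 2, 3, 4] / [7];  Q = [1, 2, 4, 5] / [3]
  Insert 5 (step 6): P = [1, 2, 3, 4, 5] / [7];  Q = [1, 2, 4, 5, 6] / [3]
  Insert 6 (step 7): P = [1, 2, 3, 4, 5, 6] / [7];  Q = [1, 2, 4, 5, 6, 7] / [3]
Final shape: (6, 1).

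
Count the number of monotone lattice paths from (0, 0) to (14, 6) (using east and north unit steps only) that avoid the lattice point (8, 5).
Number of paths = 29751

Total paths from (0, 0) to (14, 6): C(20, 14) = 38760. Paths through (8, 5): (paths (0, 0) → (8, 5)) × (paths (8, 5) → (14, 6)) = C(13, 8) · C(7, 6) = 1287 · 7 = 9009. Avoidance count = 38760 − 9009 = 29751.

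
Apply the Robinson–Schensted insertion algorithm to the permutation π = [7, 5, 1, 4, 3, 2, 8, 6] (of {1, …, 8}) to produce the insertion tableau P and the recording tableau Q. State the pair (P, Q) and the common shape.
P = [1, 2, 6] / [3, 8] / [4] / [5] / [7];  Q = [1, 4, 7] / [2, 8] / [3] / [5] / [6];  common shape = (3, 2, 1, 1, 1)

Row-insert the values π_1, π_2, … into P one at a time, bumping the leftmost entry strictly greater than the inserted value down to the next row. The recording tableau Q records, in position (i, j), the step at which that cell was added to P.
  Insert 7 (step 1): P = [7];  Q = [1]
  Insert 5 (step 2): P = [5] / [7];  Q = [1] / [2]
  Insert 1 (step 3): P = [1] / [5] / [7];  Q = [1] / [2] / [3]
  Insert 4 (step 4): P = [1, 4] / [5] / [7];  Q = [1, 4] / [2] / [3]
  Insert 3 (step 5): P = [1, 3] / [4] / [5] / [7];  Q = [1, 4] / [2] / [3] / [5]
  Insert 2 (step 6): P = [1, 2] / [3] / [4] / [5] / [7];  Q = [1, 4] / [2] / [3] / [5] / [6]
  Insert 8 (step 7): P = [1, 2, 8] / [3] / [4] / [5] / [7];  Q = [1, 4, 7] / [2] / [3] / [5] / [6]
  Insert 6 (step 8): P = [1, 2, 6] / [3, 8] / [4] / [5] / [7];  Q = [1, 4, 7] / [2, 8] / [3] / [5] / [6]
Final shape: (3, 2, 1, 1, 1).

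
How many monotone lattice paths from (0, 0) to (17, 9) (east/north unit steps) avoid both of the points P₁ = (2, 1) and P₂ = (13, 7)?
Number of paths = 1047728

Inclusion–exclusion. Total paths: C(26, 17) = 3124550. Through P₁: C(3, 2)·C(23, 15) = 1470942. Through P₂: C(20, 13)·C(6, 4) = 1162800. Since P₁ is strictly southwest of P₂, a monotone path through both must visit P₁ then P₂; paths through both = C(3, 2)·C(17, 11)·C(6, 4) = 556920. Avoid both = 3124550 − 1470942 − 1162800 + 556920 = 1047728.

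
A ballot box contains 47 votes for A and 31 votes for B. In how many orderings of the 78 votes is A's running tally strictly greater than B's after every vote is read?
Strict-lead orderings = 1092311999766767521280

Total orderings of the 78 votes with 47 for A: C(78, 47) = 5325020998862991666240. By the Bertrand ballot formula (Cycle Lemma / reflection principle), the number of orderings in which A is strictly ahead of B throughout is (p − q)/(p + q) · C(p + q, p) = (47 − 31)/(47 + 31) · 5325020998862991666240 = 1092311999766767521280.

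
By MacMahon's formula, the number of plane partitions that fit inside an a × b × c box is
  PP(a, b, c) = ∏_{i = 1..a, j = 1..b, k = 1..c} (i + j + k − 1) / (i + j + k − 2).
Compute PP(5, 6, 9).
PP(5, 6, 9) = 72261531710368

Evaluate the triple product over i = 1..5, j = 1..6, k = 1..9. The factors are (2/1) · (3/2) · (4/3) · (5/4) · (6/5) · (7/6) · (8/7) · (9/8) · … (270 factors total). The numerators and denominators telescope so the product is an integer; carrying out the multiplication exactly gives PP(5, 6, 9) = 72261531710368.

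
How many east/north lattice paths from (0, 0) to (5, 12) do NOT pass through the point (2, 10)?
Number of paths = 5528

Total paths from (0, 0) to (5, 12): C(17, 5) = 6188. Paths through (2, 10): (paths (0, 0) → (2, 10)) × (paths (2, 10) → (5, 12)) = C(12, 2) · C(5, 3) = 66 · 10 = 660. Avoidance count = 6188 − 660 = 5528.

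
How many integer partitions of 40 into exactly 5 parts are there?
p(40, 5 parts) = 1115

Partitions of n into exactly k parts are in bijection with partitions of n − k into at most k parts (subtract 1 from each part). So p(40, exactly 5) = p(35, parts ≤ 5). Computing via the recurrence p(m, j) = p(m, j−1) + p(m−j, j) gives 1115.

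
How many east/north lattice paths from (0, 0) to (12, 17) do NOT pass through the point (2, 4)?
Number of paths = 34734945

Total paths from (0, 0) to (12, 17): C(29, 12) = 51895935. Paths through (2, 4): (paths (0, 0) → (2, 4)) × (paths (2, 4) → (12, 17)) = C(6, 2) · C(23, 10) = 15 · 1144066 = 17160990. Avoidance count = 51895935 − 17160990 = 34734945.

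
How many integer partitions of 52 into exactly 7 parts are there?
p(52, 7 parts) = 11044

Partitions of n into exactly k parts are in bijection with partitions of n − k into at most k parts (subtract 1 from each part). So p(52, exactly 7) = p(45, parts ≤ 7). Computing via the recurrence p(m, j) = p(m, j−1) + p(m−j, j) gives 11044.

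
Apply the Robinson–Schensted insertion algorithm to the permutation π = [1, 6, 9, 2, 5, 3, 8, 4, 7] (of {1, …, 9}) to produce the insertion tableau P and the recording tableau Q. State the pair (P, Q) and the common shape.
P = [1, 2, 3, 4, 7] / [5, 8] / [6, 9];  Q = [1, 2, 3, 7, 9] / [4, 5] / [6, 8];  common shape = (5, 2, 2)

Row-insert the values π_1, π_2, … into P one at a time, bumping the leftmost entry strictly greater than the inserted value down to the next row. The recording tableau Q records, in position (i, j), the step at which that cell was added to P.
  Insert 1 (step 1): P = [1];  Q = [1]
  Insert 6 (step 2): P = [1, 6];  Q = [1, 2]
  Insert 9 (step 3): P = [1, 6, 9];  Q = [1, 2, 3]
  Insert 2 (step 4): P = [1, 2, 9] / [6];  Q = [1, 2, 3] / [4]
  Insert 5 (step 5): P = [1, 2, 5] / [6, 9];  Q = [1, 2, 3] / [4, 5]
  Insert 3 (step 6): P = [1, 2, 3] / [5, 9] / [6];  Q = [1, 2, 3] / [4, 5] / [6]
  Insert 8 (step 7): P = [1, 2, 3, 8] / [5, 9] / [6];  Q = [1, 2, 3, 7] / [4, 5] / [6]
  Insert 4 (step 8): P = [1, 2, 3, 4] / [5, 8] / [6, 9];  Q = [1, 2, 3, 7] / [4, 5] / [6, 8]
  Insert 7 (step 9): P = [1, 2, 3, 4, 7] / [5, 8] / [6, 9];  Q = [1, 2, 3, 7, 9] / [4, 5] / [6, 8]
Final shape: (5, 2, 2).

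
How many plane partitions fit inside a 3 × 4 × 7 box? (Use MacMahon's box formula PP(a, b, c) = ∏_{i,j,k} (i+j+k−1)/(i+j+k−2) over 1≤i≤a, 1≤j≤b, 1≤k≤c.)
PP(3, 4, 7) = 1557270

Evaluate the triple product over i = 1..3, j = 1..4, k = 1..7. The factors are (2/1) · (3/2) · (4/3) · (5/4) · (6/5) · (7/6) · (8/7) · (3/2) · … (84 factors total). The numerators and denominators telescope so the product is an integer; carrying out the multiplication exactly gives PP(3, 4, 7) = 1557270.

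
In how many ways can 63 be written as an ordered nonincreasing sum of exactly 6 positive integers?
p(63, 6 parts) = 15944

Partitions of n into exactly k parts are in bijection with partitions of n − k into at most k parts (subtract 1 from each part). So p(63, exactly 6) = p(57, parts ≤ 6). Computing via the recurrence p(m, j) = p(m, j−1) + p(m−j, j) gives 15944.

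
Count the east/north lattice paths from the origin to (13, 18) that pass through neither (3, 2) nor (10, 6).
Number of paths = 150993585

Inclusion–exclusion. Total paths: C(31, 13) = 206253075. Through P₁: C(5, 3)·C(26, 10) = 53117350. Through P₂: C(16, 10)·C(15, 3) = 3643640. Since P₁ is strictly southwest of P₂, a monotone path through both must visit P₁ then P₂; paths through both = C(5, 3)·C(11, 7)·C(15, 3) = 1501500. Avoid both = 206253075 − 53117350 − 3643640 + 1501500 = 150993585.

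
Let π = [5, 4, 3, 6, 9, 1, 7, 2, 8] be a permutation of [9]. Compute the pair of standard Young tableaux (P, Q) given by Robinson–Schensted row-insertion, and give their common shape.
P = [1, 2, 7, 8] / [3, 6] / [4, 9] / [5];  Q = [1, 4, 5, 9] / [2, 7] / [3, 8] / [6];  common shape = (4, 2, 2, 1)

Row-insert the values π_1, π_2, … into P one at a time, bumping the leftmost entry strictly greater than the inserted value down to the next row. The recording tableau Q records, in position (i, j), the step at which that cell was added to P.
  Insert 5 (step 1): P = [5];  Q = [1]
  Insert 4 (step 2): P = [4] / [5];  Q = [1] / [2]
  Insert 3 (step 3): P = [3] / [4] / [5];  Q = [1] / [2] / [3]
  Insert 6 (step 4): P = [3, 6] / [4] / [5];  Q = [1, 4] / [2] / [3]
  Insert 9 (step 5): P = [3, 6, 9] / [4] / [5];  Q = [1, 4, 5] / [2] / [3]
  Insert 1 (step 6): P = [1, 6, 9] / [3] / [4] / [5];  Q = [1, 4, 5] / [2] / [3] / [6]
  Insert 7 (step 7): P = [1, 6, 7] / [3, 9] / [4] / [5];  Q = [1, 4, 5] / [2, 7] / [3] / [6]
  Insert 2 (step 8): P = [1, 2, 7] / [3, 6] / [4, 9] / [5];  Q = [1, 4, 5] / [2, 7] / [3, 8] / [6]
  Insert 8 (step 9): P = [1, 2, 7, 8] / [3, 6] / [4, 9] / [5];  Q = [1, 4, 5, 9] / [2, 7] / [3, 8] / [6]
Final shape: (4, 2, 2, 1).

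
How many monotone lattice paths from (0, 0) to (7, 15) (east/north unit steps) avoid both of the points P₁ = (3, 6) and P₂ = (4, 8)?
Number of paths = 81324

Inclusion–exclusion. Total paths: C(22, 7) = 170544. Through P₁: C(9, 3)·C(13, 4) = 60060. Through P₂: C(12, 4)·C(10, 3) = 59400. Since P₁ is strictly southwest of P₂, a monotone path through both must visit P₁ then P₂; paths through both = C(9, 3)·C(3, 1)·C(10, 3) = 30240. Avoid both = 170544 − 60060 − 59400 + 30240 = 81324.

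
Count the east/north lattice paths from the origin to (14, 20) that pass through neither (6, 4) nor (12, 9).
Number of paths = 1222167750

Inclusion–exclusion. Total paths: C(34, 14) = 1391975640. Through P₁: C(10, 6)·C(24, 8) = 154448910. Through P₂: C(21, 12)·C(13, 2) = 22926540. Since P₁ is strictly southwest of P₂, a monotone path through both must visit P₁ then P₂; paths through both = C(10, 6)·C(11, 6)·C(13, 2) = 7567560. Avoid both = 1391975640 − 154448910 − 22926540 + 7567560 = 1222167750.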